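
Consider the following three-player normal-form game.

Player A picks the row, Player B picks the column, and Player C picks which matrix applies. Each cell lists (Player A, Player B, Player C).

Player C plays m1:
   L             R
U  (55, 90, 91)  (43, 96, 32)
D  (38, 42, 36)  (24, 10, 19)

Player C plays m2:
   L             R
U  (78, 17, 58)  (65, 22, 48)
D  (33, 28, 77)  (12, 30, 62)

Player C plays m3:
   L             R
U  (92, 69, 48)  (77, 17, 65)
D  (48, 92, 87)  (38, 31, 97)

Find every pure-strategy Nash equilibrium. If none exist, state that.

(U, L, m1): Player B can switch to R (90 → 96). Not NE.
(U, L, m2): Player B can switch to R (17 → 22). Not NE.
(U, L, m3): Player C can switch to m1 (48 → 91). Not NE.
(U, R, m1): Player C can switch to m2 (32 → 48). Not NE.
(U, R, m2): Player C can switch to m3 (48 → 65). Not NE.
(U, R, m3): Player B can switch to L (17 → 69). Not NE.
(D, L, m1): Player A can switch to U (38 → 55). Not NE.
(D, L, m2): Player A can switch to U (33 → 78). Not NE.
(D, L, m3): Player A can switch to U (48 → 92). Not NE.
(D, R, m1): Player A can switch to U (24 → 43). Not NE.
(The remaining 2 profiles each have a profitable deviation by the same check.)

This game has no pure Nash equilibrium.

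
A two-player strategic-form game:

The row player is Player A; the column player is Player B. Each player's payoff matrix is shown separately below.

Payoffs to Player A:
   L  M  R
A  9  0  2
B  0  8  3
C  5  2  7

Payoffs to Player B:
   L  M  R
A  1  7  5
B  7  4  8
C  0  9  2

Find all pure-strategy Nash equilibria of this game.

(A, L): Player B can switch to M (1 → 7). Not NE.
(A, M): Player A can switch to B (0 → 8). Not NE.
(A, R): Player A can switch to B (2 → 3). Not NE.
(B, L): Player A can switch to A (0 → 9). Not NE.
(B, M): Player B can switch to L (4 → 7). Not NE.
(B, R): Player A can switch to C (3 → 7). Not NE.
(The remaining 3 profiles each have a profitable deviation by the same check.)

This game has no pure Nash equilibrium.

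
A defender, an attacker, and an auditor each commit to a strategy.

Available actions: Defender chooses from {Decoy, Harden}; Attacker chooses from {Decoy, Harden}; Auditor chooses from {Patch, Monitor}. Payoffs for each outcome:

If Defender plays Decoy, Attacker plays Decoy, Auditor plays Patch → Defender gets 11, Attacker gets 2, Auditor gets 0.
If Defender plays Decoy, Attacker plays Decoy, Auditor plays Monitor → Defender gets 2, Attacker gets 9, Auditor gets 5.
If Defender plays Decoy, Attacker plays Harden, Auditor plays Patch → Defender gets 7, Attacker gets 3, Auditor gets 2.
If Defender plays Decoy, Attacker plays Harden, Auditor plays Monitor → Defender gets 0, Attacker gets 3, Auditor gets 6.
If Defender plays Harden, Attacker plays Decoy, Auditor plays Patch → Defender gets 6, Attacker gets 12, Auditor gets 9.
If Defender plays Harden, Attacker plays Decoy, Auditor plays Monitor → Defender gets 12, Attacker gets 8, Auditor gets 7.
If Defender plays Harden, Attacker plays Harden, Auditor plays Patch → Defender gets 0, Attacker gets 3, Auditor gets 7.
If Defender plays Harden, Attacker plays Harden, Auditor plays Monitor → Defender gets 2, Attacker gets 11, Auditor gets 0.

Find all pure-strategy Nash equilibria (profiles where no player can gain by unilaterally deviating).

This game has no pure Nash equilibrium.

(Decoy, Decoy, Patch): Attacker can switch to Harden (2 → 3). Not NE.
(Decoy, Decoy, Monitor): Defender can switch to Harden (2 → 12). Not NE.
(Decoy, Harden, Patch): Auditor can switch to Monitor (2 → 6). Not NE.
(Decoy, Harden, Monitor): Defender can switch to Harden (0 → 2). Not NE.
(Harden, Decoy, Patch): Defender can switch to Decoy (6 → 11). Not NE.
(Harden, Decoy, Monitor): Attacker can switch to Harden (8 → 11). Not NE.
(Harden, Harden, Patch): Defender can switch to Decoy (0 → 7). Not NE.
(Harden, Harden, Monitor): Auditor can switch to Patch (0 → 7). Not NE.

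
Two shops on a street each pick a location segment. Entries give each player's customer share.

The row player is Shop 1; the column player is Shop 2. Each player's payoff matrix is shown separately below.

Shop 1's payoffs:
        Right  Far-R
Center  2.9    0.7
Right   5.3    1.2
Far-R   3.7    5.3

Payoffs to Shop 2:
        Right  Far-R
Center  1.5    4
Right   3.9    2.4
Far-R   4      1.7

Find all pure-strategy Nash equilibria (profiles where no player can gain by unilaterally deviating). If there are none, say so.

(Center, Right): Shop 1 can switch to Right (2.9 → 5.3). Not NE.
(Center, Far-R): Shop 1 can switch to Right (0.7 → 1.2). Not NE.
(Right, Right): Shop 1 gets 5.3, best alternative 3.7; Shop 2 gets 3.9, best alternative 2.4. No profitable deviation — NE.
(Right, Far-R): Shop 1 can switch to Far-R (1.2 → 5.3). Not NE.
(Far-R, Right): Shop 1 can switch to Right (3.7 → 5.3). Not NE.
(Far-R, Far-R): Shop 2 can switch to Right (1.7 → 4). Not NE.

(Right, Right)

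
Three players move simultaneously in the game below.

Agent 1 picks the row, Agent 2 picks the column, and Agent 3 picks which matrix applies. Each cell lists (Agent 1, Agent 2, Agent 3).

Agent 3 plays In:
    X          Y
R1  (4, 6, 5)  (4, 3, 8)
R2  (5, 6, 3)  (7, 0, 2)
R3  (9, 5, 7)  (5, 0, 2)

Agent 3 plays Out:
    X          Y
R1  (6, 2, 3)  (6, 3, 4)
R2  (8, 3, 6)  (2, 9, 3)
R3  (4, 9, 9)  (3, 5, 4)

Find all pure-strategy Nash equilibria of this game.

Mark each player's best response to every combination of opponents' strategies; a profile where every player is best-responding is a pure Nash equilibrium.
Agent 1 against (X, In): payoffs 4, 5, 9 → best response R3.
Agent 1 against (X, Out): payoffs 6, 8, 4 → best response R2.
Agent 1 against (Y, In): payoffs 4, 7, 5 → best response R2.
Agent 1 against (Y, Out): payoffs 6, 2, 3 → best response R1.
Agent 2 against (R1, In): payoffs 6, 3 → best response X.
Agent 2 against (R1, Out): payoffs 2, 3 → best response Y.
Agent 2 against (R2, In): payoffs 6, 0 → best response X.
Agent 2 against (R2, Out): payoffs 3, 9 → best response Y.
Agent 2 against (R3, In): payoffs 5, 0 → best response X.
Agent 2 against (R3, Out): payoffs 9, 5 → best response X.
Agent 3 against (R1, X): payoffs 5, 3 → best response In.
Agent 3 against (R1, Y): payoffs 8, 4 → best response In.
Agent 3 against (R2, X): payoffs 3, 6 → best response Out.
Agent 3 against (R2, Y): payoffs 2, 3 → best response Out.
Agent 3 against (R3, X): payoffs 7, 9 → best response Out.
Agent 3 against (R3, Y): payoffs 2, 4 → best response Out.
No profile is a mutual best response for all players.

No pure-strategy Nash equilibrium.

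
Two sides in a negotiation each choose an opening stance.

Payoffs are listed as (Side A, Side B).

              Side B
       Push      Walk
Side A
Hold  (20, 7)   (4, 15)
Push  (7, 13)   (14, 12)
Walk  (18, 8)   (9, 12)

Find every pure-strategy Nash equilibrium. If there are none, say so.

There is no pure-strategy Nash equilibrium.

Side A against Push: payoffs 20, 7, 18 → best response Hold.
Side A against Walk: payoffs 4, 14, 9 → best response Push.
Side B against Hold: payoffs 7, 15 → best response Walk.
Side B against Push: payoffs 13, 12 → best response Push.
Side B against Walk: payoffs 8, 12 → best response Walk.
No profile is a mutual best response for all players.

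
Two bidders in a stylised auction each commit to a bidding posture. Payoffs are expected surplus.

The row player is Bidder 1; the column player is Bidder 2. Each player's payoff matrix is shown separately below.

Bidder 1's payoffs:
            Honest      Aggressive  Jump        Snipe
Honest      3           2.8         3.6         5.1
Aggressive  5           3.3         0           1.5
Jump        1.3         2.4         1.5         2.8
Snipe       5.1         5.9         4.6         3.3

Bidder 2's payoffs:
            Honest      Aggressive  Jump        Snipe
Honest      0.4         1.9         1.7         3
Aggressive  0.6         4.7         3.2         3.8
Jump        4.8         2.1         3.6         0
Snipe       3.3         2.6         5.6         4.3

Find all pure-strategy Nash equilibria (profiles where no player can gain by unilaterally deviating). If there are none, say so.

Pure-strategy Nash equilibria: (Honest, Snipe); (Snipe, Jump)

Mark each player's best response to every combination of opponents' strategies; a profile where every player is best-responding is a pure Nash equilibrium.
Bidder 1 against Honest: payoffs 3, 5, 1.3, 5.1 → best response Snipe.
Bidder 1 against Aggressive: payoffs 2.8, 3.3, 2.4, 5.9 → best response Snipe.
Bidder 1 against Jump: payoffs 3.6, 0, 1.5, 4.6 → best response Snipe.
Bidder 1 against Snipe: payoffs 5.1, 1.5, 2.8, 3.3 → best response Honest.
Bidder 2 against Honest: payoffs 0.4, 1.9, 1.7, 3 → best response Snipe.
Bidder 2 against Aggressive: payoffs 0.6, 4.7, 3.2, 3.8 → best response Aggressive.
Bidder 2 against Jump: payoffs 4.8, 2.1, 3.6, 0 → best response Honest.
Bidder 2 against Snipe: payoffs 3.3, 2.6, 5.6, 4.3 → best response Jump.
Mutual best responses: (Honest, Snipe); (Snipe, Jump).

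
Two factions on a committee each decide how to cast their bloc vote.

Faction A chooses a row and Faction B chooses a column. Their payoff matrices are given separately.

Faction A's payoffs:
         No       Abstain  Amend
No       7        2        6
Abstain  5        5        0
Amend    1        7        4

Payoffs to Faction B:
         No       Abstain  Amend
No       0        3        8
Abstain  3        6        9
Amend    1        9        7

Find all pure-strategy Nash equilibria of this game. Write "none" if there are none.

Faction A against No: payoffs 7, 5, 1 → best response No.
Faction A against Abstain: payoffs 2, 5, 7 → best response Amend.
Faction A against Amend: payoffs 6, 0, 4 → best response No.
Faction B against No: payoffs 0, 3, 8 → best response Amend.
Faction B against Abstain: payoffs 3, 6, 9 → best response Amend.
Faction B against Amend: payoffs 1, 9, 7 → best response Abstain.
Mutual best responses: (No, Amend); (Amend, Abstain).

(No, Amend) and (Amend, Abstain)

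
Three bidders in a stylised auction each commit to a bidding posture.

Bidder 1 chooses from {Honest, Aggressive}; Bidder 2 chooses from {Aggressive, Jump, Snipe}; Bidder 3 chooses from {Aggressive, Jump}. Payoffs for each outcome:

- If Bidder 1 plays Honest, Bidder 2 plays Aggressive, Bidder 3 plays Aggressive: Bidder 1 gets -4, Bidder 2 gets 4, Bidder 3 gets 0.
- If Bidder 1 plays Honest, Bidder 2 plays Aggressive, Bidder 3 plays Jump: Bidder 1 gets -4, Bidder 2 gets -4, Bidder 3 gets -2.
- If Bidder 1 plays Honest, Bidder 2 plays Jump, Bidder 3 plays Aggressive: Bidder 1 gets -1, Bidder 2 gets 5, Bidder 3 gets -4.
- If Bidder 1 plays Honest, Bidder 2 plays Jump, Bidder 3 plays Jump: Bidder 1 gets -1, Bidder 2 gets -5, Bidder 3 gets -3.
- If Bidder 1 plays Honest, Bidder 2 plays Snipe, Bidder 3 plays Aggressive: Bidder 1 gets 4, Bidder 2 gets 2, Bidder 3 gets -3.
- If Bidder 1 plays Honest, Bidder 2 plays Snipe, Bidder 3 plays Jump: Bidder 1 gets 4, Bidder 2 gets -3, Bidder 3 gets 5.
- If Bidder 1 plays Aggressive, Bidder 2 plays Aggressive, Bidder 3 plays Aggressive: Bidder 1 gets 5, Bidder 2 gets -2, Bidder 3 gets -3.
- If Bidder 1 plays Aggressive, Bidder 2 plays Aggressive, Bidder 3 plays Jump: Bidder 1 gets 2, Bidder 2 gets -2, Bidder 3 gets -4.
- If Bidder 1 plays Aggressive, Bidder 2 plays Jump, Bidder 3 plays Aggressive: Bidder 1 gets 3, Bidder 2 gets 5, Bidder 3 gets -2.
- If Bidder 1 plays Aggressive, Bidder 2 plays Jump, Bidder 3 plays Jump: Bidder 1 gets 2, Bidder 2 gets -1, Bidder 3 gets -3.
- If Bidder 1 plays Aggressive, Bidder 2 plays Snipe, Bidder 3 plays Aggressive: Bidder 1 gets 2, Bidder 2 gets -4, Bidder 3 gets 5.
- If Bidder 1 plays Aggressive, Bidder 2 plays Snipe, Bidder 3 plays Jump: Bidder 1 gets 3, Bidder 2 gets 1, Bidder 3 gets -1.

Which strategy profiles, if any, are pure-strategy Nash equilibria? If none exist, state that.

Pure-strategy Nash equilibria: (Honest, Snipe, Jump), (Aggressive, Jump, Aggressive)

For each strategy profile, look for a profitable unilateral deviation.
(Honest, Aggressive, Aggressive): Bidder 1 can switch to Aggressive (-4 → 5). Not NE.
(Honest, Aggressive, Jump): Bidder 1 can switch to Aggressive (-4 → 2). Not NE.
(Honest, Jump, Aggressive): Bidder 1 can switch to Aggressive (-1 → 3). Not NE.
(Honest, Jump, Jump): Bidder 1 can switch to Aggressive (-1 → 2). Not NE.
(Honest, Snipe, Aggressive): Bidder 2 can switch to Aggressive (2 → 4). Not NE.
(Honest, Snipe, Jump): Bidder 1 gets 4, best alternative 3; Bidder 2 gets -3, best alternative -4; Bidder 3 gets 5, best alternative -3. No profitable deviation — NE.
(Aggressive, Aggressive, Aggressive): Bidder 2 can switch to Jump (-2 → 5). Not NE.
(Aggressive, Aggressive, Jump): Bidder 2 can switch to Jump (-2 → -1). Not NE.
(Aggressive, Jump, Aggressive): Bidder 1 gets 3, best alternative -1; Bidder 2 gets 5, best alternative -2; Bidder 3 gets -2, best alternative -3. No profitable deviation — NE.
(Aggressive, Jump, Jump): Bidder 2 can switch to Snipe (-1 → 1). Not NE.
(The remaining 2 profiles each have a profitable deviation by the same check.)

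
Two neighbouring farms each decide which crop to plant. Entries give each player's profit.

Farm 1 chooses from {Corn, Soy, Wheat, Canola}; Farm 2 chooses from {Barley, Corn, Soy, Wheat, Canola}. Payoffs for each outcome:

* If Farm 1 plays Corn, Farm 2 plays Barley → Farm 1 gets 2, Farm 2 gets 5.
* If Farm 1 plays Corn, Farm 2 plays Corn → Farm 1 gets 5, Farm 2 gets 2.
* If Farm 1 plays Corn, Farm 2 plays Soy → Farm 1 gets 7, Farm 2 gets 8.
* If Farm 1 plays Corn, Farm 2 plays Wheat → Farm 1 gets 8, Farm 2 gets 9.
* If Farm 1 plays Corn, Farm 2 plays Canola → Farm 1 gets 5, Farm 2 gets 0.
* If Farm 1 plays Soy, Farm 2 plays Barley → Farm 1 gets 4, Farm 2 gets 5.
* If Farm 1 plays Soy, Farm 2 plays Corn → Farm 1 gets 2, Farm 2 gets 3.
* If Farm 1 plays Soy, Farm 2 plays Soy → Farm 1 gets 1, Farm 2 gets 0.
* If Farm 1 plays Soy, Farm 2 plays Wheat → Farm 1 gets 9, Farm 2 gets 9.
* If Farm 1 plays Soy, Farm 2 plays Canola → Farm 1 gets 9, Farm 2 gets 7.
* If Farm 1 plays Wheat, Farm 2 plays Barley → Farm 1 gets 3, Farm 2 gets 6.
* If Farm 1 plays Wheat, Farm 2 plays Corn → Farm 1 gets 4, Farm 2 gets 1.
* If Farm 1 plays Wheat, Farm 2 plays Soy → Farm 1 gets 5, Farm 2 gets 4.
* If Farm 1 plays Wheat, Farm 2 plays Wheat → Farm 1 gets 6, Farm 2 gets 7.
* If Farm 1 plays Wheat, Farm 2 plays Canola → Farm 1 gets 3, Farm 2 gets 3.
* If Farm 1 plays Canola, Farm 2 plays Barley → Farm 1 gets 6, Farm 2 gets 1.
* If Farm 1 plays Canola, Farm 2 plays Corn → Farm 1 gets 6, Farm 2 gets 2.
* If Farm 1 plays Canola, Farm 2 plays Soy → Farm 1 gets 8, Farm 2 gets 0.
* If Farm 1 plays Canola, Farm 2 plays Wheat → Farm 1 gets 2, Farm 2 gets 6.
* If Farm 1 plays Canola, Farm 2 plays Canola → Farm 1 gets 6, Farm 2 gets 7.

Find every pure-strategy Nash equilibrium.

Mark each player's best response to every combination of opponents' strategies; a profile where every player is best-responding is a pure Nash equilibrium.
Farm 1 against Barley: payoffs 2, 4, 3, 6 → best response Canola.
Farm 1 against Corn: payoffs 5, 2, 4, 6 → best response Canola.
Farm 1 against Soy: payoffs 7, 1, 5, 8 → best response Canola.
Farm 1 against Wheat: payoffs 8, 9, 6, 2 → best response Soy.
Farm 1 against Canola: payoffs 5, 9, 3, 6 → best response Soy.
Farm 2 against Corn: payoffs 5, 2, 8, 9, 0 → best response Wheat.
Farm 2 against Soy: payoffs 5, 3, 0, 9, 7 → best response Wheat.
Farm 2 against Wheat: payoffs 6, 1, 4, 7, 3 → best response Wheat.
Farm 2 against Canola: payoffs 1, 2, 0, 6, 7 → best response Canola.
Mutual best responses: (Soy, Wheat).

(Soy, Wheat)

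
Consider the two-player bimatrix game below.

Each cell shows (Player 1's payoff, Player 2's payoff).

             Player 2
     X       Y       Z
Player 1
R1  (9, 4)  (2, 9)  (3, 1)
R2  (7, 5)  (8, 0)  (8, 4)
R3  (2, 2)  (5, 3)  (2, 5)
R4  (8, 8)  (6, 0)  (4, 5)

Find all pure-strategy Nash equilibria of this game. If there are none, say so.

This game has no pure Nash equilibrium.

(R1, X): Player 2 can switch to Y (4 → 9). Not NE.
(R1, Y): Player 1 can switch to R2 (2 → 8). Not NE.
(R1, Z): Player 1 can switch to R2 (3 → 8). Not NE.
(R2, X): Player 1 can switch to R1 (7 → 9). Not NE.
(R2, Y): Player 2 can switch to X (0 → 5). Not NE.
(R2, Z): Player 2 can switch to X (4 → 5). Not NE.
(The remaining 6 profiles each have a profitable deviation by the same check.)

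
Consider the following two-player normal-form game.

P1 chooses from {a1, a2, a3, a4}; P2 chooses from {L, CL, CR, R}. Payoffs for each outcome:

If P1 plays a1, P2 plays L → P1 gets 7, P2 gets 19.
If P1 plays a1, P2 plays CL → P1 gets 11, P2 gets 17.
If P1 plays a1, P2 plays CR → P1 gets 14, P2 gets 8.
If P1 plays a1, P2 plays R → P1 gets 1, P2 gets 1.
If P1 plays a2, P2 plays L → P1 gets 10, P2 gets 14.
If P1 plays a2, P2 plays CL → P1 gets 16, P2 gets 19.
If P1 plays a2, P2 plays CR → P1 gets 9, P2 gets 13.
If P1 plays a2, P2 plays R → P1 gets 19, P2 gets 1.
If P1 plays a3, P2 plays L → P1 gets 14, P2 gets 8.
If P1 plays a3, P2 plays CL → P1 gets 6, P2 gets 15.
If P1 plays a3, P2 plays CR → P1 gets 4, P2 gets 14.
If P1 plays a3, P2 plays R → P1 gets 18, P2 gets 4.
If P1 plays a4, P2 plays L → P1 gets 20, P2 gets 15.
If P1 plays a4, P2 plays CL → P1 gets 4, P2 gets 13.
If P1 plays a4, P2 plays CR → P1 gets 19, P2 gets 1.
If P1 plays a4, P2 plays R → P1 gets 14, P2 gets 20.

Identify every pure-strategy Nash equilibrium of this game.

(a2, CL)

P1 against L: payoffs 7, 10, 14, 20 → best response a4.
P1 against CL: payoffs 11, 16, 6, 4 → best response a2.
P1 against CR: payoffs 14, 9, 4, 19 → best response a4.
P1 against R: payoffs 1, 19, 18, 14 → best response a2.
P2 against a1: payoffs 19, 17, 8, 1 → best response L.
P2 against a2: payoffs 14, 19, 13, 1 → best response CL.
P2 against a3: payoffs 8, 15, 14, 4 → best response CL.
P2 against a4: payoffs 15, 13, 1, 20 → best response R.
Mutual best responses: (a2, CL).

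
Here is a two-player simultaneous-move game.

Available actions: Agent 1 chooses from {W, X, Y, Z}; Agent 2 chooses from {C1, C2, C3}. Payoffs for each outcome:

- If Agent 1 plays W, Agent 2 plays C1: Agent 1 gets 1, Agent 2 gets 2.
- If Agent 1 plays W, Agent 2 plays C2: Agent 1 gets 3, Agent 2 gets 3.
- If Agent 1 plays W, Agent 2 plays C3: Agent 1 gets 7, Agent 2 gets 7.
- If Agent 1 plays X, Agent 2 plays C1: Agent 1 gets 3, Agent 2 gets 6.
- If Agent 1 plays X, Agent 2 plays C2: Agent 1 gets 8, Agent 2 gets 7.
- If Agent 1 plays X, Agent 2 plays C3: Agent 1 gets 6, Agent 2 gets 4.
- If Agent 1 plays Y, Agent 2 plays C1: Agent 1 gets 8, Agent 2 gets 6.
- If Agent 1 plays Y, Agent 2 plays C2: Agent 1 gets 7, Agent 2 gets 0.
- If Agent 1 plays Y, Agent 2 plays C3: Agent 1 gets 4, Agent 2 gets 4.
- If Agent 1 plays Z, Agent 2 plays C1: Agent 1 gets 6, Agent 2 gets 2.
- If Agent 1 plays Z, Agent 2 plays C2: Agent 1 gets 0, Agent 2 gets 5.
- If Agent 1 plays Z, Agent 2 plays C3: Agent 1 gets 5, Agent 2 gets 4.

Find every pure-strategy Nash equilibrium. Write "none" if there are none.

(W, C1): Agent 1 can switch to X (1 → 3). Not NE.
(W, C2): Agent 1 can switch to X (3 → 8). Not NE.
(W, C3): Agent 1 gets 7, best alternative 6; Agent 2 gets 7, best alternative 3. No profitable deviation — NE.
(X, C1): Agent 1 can switch to Y (3 → 8). Not NE.
(X, C2): Agent 1 gets 8, best alternative 7; Agent 2 gets 7, best alternative 6. No profitable deviation — NE.
(X, C3): Agent 1 can switch to W (6 → 7). Not NE.
(Y, C1): Agent 1 gets 8, best alternative 6; Agent 2 gets 6, best alternative 4. No profitable deviation — NE.
(Y, C2): Agent 1 can switch to X (7 → 8). Not NE.
(Y, C3): Agent 1 can switch to W (4 → 7). Not NE.
(Z, C1): Agent 1 can switch to Y (6 → 8). Not NE.
(Z, C2): Agent 1 can switch to W (0 → 3). Not NE.
(Z, C3): Agent 1 can switch to W (5 → 7). Not NE.

Pure-strategy Nash equilibria: (W, C3), (X, C2), (Y, C1)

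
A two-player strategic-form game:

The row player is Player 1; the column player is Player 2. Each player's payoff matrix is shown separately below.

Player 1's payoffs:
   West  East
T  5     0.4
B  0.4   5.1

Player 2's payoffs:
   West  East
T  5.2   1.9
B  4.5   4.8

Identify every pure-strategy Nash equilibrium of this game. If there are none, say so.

Player 1 against West: payoffs 5, 0.4 → best response T.
Player 1 against East: payoffs 0.4, 5.1 → best response B.
Player 2 against T: payoffs 5.2, 1.9 → best response West.
Player 2 against B: payoffs 4.5, 4.8 → best response East.
Mutual best responses: (T, West); (B, East).

The pure Nash equilibria are (T, West), (B, East).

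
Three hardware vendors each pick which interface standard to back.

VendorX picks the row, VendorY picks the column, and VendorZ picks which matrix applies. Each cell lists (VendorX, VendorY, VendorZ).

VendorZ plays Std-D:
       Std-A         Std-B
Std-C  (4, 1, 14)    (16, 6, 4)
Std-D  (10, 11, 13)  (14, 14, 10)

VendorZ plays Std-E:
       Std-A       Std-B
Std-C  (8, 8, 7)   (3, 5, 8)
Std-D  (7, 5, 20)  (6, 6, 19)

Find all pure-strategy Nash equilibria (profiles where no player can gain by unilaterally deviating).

Pure NE: (Std-D, Std-B, Std-E)

Mark each player's best response to every combination of opponents' strategies; a profile where every player is best-responding is a pure Nash equilibrium.
VendorX against (Std-A, Std-D): payoffs 4, 10 → best response Std-D.
VendorX against (Std-A, Std-E): payoffs 8, 7 → best response Std-C.
VendorX against (Std-B, Std-D): payoffs 16, 14 → best response Std-C.
VendorX against (Std-B, Std-E): payoffs 3, 6 → best response Std-D.
VendorY against (Std-C, Std-D): payoffs 1, 6 → best response Std-B.
VendorY against (Std-C, Std-E): payoffs 8, 5 → best response Std-A.
VendorY against (Std-D, Std-D): payoffs 11, 14 → best response Std-B.
VendorY against (Std-D, Std-E): payoffs 5, 6 → best response Std-B.
VendorZ against (Std-C, Std-A): payoffs 14, 7 → best response Std-D.
VendorZ against (Std-C, Std-B): payoffs 4, 8 → best response Std-E.
VendorZ against (Std-D, Std-A): payoffs 13, 20 → best response Std-E.
VendorZ against (Std-D, Std-B): payoffs 10, 19 → best response Std-E.
Mutual best responses: (Std-D, Std-B, Std-E).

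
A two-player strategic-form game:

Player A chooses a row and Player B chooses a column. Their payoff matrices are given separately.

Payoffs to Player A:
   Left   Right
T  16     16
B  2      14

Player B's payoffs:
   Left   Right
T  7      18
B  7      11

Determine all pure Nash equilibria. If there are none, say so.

Player A against Left: payoffs 16, 2 → best response T.
Player A against Right: payoffs 16, 14 → best response T.
Player B against T: payoffs 7, 18 → best response Right.
Player B against B: payoffs 7, 11 → best response Right.
Mutual best responses: (T, Right).

Pure NE: (T, Right)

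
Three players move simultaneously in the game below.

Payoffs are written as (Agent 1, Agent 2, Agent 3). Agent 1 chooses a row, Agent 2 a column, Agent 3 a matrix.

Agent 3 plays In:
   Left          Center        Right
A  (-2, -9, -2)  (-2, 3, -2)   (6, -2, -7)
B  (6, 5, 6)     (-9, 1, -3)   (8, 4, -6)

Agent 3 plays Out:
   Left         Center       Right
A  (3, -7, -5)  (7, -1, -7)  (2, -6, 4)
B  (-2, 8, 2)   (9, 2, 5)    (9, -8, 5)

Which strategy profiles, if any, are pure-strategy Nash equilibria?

(A, Center, In), (B, Left, In)

Agent 1 against (Left, In): payoffs -2, 6 → best response B.
Agent 1 against (Left, Out): payoffs 3, -2 → best response A.
Agent 1 against (Center, In): payoffs -2, -9 → best response A.
Agent 1 against (Center, Out): payoffs 7, 9 → best response B.
Agent 1 against (Right, In): payoffs 6, 8 → best response B.
Agent 1 against (Right, Out): payoffs 2, 9 → best response B.
Agent 2 against (A, In): payoffs -9, 3, -2 → best response Center.
Agent 2 against (A, Out): payoffs -7, -1, -6 → best response Center.
Agent 2 against (B, In): payoffs 5, 1, 4 → best response Left.
Agent 2 against (B, Out): payoffs 8, 2, -8 → best response Left.
Agent 3 against (A, Left): payoffs -2, -5 → best response In.
Agent 3 against (A, Center): payoffs -2, -7 → best response In.
Agent 3 against (A, Right): payoffs -7, 4 → best response Out.
Agent 3 against (B, Left): payoffs 6, 2 → best response In.
Agent 3 against (B, Center): payoffs -3, 5 → best response Out.
Agent 3 against (B, Right): payoffs -6, 5 → best response Out.
Mutual best responses: (A, Center, In); (B, Left, In).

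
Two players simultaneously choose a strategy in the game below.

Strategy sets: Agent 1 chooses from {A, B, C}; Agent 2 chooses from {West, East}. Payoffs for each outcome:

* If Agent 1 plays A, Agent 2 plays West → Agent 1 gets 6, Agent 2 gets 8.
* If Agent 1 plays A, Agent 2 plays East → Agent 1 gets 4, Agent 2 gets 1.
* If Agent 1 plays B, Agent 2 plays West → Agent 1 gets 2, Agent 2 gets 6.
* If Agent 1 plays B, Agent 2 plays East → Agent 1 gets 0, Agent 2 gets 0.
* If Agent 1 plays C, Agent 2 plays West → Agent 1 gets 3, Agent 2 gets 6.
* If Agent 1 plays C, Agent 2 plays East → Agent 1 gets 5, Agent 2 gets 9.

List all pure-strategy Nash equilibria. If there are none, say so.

Agent 1 against West: payoffs 6, 2, 3 → best response A.
Agent 1 against East: payoffs 4, 0, 5 → best response C.
Agent 2 against A: payoffs 8, 1 → best response West.
Agent 2 against B: payoffs 6, 0 → best response West.
Agent 2 against C: payoffs 6, 9 → best response East.
Mutual best responses: (A, West); (C, East).

(A, West); (C, East)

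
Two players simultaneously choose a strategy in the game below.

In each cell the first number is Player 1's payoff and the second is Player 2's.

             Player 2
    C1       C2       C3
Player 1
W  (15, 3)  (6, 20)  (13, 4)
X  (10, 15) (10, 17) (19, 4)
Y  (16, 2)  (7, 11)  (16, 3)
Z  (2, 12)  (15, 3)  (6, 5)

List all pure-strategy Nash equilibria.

For each player, find the best response to each opponent profile; mutual best responses are the pure NE.
Player 1 against C1: payoffs 15, 10, 16, 2 → best response Y.
Player 1 against C2: payoffs 6, 10, 7, 15 → best response Z.
Player 1 against C3: payoffs 13, 19, 16, 6 → best response X.
Player 2 against W: payoffs 3, 20, 4 → best response C2.
Player 2 against X: payoffs 15, 17, 4 → best response C2.
Player 2 against Y: payoffs 2, 11, 3 → best response C2.
Player 2 against Z: payoffs 12, 3, 5 → best response C1.
No profile is a mutual best response for all players.

none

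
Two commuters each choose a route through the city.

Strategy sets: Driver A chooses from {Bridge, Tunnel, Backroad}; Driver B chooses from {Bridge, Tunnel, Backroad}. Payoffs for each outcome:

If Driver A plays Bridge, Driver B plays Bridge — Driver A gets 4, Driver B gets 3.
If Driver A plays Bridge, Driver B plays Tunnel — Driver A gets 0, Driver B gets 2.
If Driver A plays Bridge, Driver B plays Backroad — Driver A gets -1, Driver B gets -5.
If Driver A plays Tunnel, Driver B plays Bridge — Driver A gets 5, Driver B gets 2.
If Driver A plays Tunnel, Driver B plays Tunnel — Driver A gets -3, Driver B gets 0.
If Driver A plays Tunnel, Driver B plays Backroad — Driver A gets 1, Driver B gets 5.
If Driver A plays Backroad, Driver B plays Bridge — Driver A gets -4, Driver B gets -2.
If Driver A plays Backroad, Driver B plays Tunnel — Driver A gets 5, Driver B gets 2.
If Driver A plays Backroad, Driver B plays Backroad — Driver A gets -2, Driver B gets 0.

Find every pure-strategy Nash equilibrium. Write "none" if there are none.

(Bridge, Bridge): Driver A can switch to Tunnel (4 → 5). Not NE.
(Bridge, Tunnel): Driver A can switch to Backroad (0 → 5). Not NE.
(Bridge, Backroad): Driver A can switch to Tunnel (-1 → 1). Not NE.
(Tunnel, Bridge): Driver B can switch to Backroad (2 → 5). Not NE.
(Tunnel, Tunnel): Driver A can switch to Bridge (-3 → 0). Not NE.
(Tunnel, Backroad): Driver A gets 1, best alternative -1; Driver B gets 5, best alternative 2. No profitable deviation — NE.
(Backroad, Bridge): Driver A can switch to Bridge (-4 → 4). Not NE.
(Backroad, Tunnel): Driver A gets 5, best alternative 0; Driver B gets 2, best alternative 0. No profitable deviation — NE.
(Backroad, Backroad): Driver A can switch to Bridge (-2 → -1). Not NE.

(Tunnel, Backroad) and (Backroad, Tunnel)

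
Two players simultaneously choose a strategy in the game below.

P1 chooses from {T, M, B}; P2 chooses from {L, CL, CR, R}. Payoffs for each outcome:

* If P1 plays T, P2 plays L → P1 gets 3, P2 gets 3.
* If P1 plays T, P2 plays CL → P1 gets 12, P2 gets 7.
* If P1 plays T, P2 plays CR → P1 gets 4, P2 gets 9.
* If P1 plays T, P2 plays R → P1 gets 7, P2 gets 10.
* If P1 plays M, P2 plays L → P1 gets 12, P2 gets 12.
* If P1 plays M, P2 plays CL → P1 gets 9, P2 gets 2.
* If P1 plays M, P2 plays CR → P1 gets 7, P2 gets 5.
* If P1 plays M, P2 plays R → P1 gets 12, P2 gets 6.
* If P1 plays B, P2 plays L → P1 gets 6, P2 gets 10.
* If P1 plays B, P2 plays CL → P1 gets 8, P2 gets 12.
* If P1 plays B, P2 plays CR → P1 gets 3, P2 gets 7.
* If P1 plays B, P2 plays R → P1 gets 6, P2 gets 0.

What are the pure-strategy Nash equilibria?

(T, L): P1 can switch to M (3 → 12). Not NE.
(T, CL): P2 can switch to CR (7 → 9). Not NE.
(T, CR): P1 can switch to M (4 → 7). Not NE.
(T, R): P1 can switch to M (7 → 12). Not NE.
(M, L): P1 gets 12, best alternative 6; P2 gets 12, best alternative 6. No profitable deviation — NE.
(M, CL): P1 can switch to T (9 → 12). Not NE.
(M, CR): P2 can switch to L (5 → 12). Not NE.
(M, R): P2 can switch to L (6 → 12). Not NE.
(B, L): P1 can switch to M (6 → 12). Not NE.
(B, CL): P1 can switch to T (8 → 12). Not NE.
(B, CR): P1 can switch to T (3 → 4). Not NE.
(The remaining 1 profile has a profitable deviation by the same check.)

Pure NE: (M, L)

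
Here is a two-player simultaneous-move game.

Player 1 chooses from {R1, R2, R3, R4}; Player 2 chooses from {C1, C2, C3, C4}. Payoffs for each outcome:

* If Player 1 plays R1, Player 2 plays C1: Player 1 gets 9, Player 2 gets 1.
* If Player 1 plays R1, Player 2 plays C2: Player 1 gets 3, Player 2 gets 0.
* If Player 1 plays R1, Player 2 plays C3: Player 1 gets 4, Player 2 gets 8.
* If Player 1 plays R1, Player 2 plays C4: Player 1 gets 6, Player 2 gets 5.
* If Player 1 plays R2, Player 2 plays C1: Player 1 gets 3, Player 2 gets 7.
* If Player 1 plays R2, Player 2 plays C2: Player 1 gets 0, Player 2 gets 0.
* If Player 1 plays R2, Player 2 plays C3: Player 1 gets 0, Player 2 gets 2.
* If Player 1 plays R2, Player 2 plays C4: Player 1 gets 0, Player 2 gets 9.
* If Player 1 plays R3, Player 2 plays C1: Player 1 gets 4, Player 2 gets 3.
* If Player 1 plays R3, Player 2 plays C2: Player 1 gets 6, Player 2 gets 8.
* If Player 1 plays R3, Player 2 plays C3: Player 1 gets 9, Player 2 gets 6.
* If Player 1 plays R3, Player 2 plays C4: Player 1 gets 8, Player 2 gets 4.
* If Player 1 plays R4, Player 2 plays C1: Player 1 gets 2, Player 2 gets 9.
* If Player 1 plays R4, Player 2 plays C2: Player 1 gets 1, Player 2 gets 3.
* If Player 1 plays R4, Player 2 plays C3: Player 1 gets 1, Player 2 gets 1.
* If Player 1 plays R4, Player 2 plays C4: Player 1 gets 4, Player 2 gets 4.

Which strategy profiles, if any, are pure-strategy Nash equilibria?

Pure NE: (R3, C2)

(R1, C1): Player 2 can switch to C3 (1 → 8). Not NE.
(R1, C2): Player 1 can switch to R3 (3 → 6). Not NE.
(R1, C3): Player 1 can switch to R3 (4 → 9). Not NE.
(R1, C4): Player 1 can switch to R3 (6 → 8). Not NE.
(R2, C1): Player 1 can switch to R1 (3 → 9). Not NE.
(R2, C2): Player 1 can switch to R1 (0 → 3). Not NE.
(R2, C3): Player 1 can switch to R1 (0 → 4). Not NE.
(R2, C4): Player 1 can switch to R1 (0 → 6). Not NE.
(R3, C2): Player 1 gets 6, best alternative 3; Player 2 gets 8, best alternative 6. No profitable deviation — NE.
(The remaining 7 profiles each have a profitable deviation by the same check.)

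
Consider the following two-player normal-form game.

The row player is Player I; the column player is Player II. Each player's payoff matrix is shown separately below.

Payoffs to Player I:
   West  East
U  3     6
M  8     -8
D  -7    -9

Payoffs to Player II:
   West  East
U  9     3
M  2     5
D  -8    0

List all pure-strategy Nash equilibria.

Player I against West: payoffs 3, 8, -7 → best response M.
Player I against East: payoffs 6, -8, -9 → best response U.
Player II against U: payoffs 9, 3 → best response West.
Player II against M: payoffs 2, 5 → best response East.
Player II against D: payoffs -8, 0 → best response East.
No profile is a mutual best response for all players.

No pure-strategy Nash equilibrium.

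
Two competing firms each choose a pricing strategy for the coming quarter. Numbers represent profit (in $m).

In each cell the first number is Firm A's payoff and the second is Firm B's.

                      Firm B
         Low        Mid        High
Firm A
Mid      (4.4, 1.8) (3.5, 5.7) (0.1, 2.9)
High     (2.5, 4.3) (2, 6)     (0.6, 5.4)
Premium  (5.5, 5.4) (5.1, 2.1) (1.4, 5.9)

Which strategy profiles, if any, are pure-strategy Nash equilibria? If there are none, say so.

For each strategy profile, look for a profitable unilateral deviation.
(Mid, Low): Firm A can switch to Premium (4.4 → 5.5). Not NE.
(Mid, Mid): Firm A can switch to Premium (3.5 → 5.1). Not NE.
(Mid, High): Firm A can switch to High (0.1 → 0.6). Not NE.
(High, Low): Firm A can switch to Mid (2.5 → 4.4). Not NE.
(High, Mid): Firm A can switch to Mid (2 → 3.5). Not NE.
(High, High): Firm A can switch to Premium (0.6 → 1.4). Not NE.
(Premium, Low): Firm B can switch to High (5.4 → 5.9). Not NE.
(Premium, Mid): Firm B can switch to Low (2.1 → 5.4). Not NE.
(Premium, High): Firm A gets 1.4, best alternative 0.6; Firm B gets 5.9, best alternative 5.4. No profitable deviation — NE.

Pure NE: (Premium, High)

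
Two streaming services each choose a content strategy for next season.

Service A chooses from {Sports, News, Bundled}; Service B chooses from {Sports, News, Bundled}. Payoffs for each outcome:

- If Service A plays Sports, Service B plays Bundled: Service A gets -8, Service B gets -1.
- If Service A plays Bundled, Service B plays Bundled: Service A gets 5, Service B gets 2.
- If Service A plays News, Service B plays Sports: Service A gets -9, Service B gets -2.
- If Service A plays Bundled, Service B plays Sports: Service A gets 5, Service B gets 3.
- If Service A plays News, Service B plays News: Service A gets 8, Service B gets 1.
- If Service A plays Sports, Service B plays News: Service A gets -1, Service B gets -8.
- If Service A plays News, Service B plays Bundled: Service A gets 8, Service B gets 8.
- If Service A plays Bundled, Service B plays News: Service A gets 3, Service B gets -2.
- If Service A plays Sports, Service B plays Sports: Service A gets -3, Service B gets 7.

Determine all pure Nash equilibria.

The pure Nash equilibria are (News, Bundled), (Bundled, Sports).

For each strategy profile, look for a profitable unilateral deviation.
(Sports, Sports): Service A can switch to Bundled (-3 → 5). Not NE.
(Sports, News): Service A can switch to News (-1 → 8). Not NE.
(Sports, Bundled): Service A can switch to News (-8 → 8). Not NE.
(News, Sports): Service A can switch to Sports (-9 → -3). Not NE.
(News, News): Service B can switch to Bundled (1 → 8). Not NE.
(News, Bundled): Service A gets 8, best alternative 5; Service B gets 8, best alternative 1. No profitable deviation — NE.
(Bundled, Sports): Service A gets 5, best alternative -3; Service B gets 3, best alternative 2. No profitable deviation — NE.
(Bundled, News): Service A can switch to News (3 → 8). Not NE.
(The remaining 1 profile has a profitable deviation by the same check.)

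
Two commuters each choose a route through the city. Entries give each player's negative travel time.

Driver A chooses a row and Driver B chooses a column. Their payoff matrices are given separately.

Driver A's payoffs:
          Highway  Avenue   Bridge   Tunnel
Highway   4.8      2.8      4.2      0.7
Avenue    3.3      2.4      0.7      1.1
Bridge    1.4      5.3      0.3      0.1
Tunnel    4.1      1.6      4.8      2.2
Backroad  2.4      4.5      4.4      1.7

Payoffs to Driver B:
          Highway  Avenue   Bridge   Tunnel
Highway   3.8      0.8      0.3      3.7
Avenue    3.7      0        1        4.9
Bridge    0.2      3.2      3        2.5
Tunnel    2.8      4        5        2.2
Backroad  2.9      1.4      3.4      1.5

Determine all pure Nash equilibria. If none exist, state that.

For each player, find the best response to each opponent profile; mutual best responses are the pure NE.
Driver A against Highway: payoffs 4.8, 3.3, 1.4, 4.1, 2.4 → best response Highway.
Driver A against Avenue: payoffs 2.8, 2.4, 5.3, 1.6, 4.5 → best response Bridge.
Driver A against Bridge: payoffs 4.2, 0.7, 0.3, 4.8, 4.4 → best response Tunnel.
Driver A against Tunnel: payoffs 0.7, 1.1, 0.1, 2.2, 1.7 → best response Tunnel.
Driver B against Highway: payoffs 3.8, 0.8, 0.3, 3.7 → best response Highway.
Driver B against Avenue: payoffs 3.7, 0, 1, 4.9 → best response Tunnel.
Driver B against Bridge: payoffs 0.2, 3.2, 3, 2.5 → best response Avenue.
Driver B against Tunnel: payoffs 2.8, 4, 5, 2.2 → best response Bridge.
Driver B against Backroad: payoffs 2.9, 1.4, 3.4, 1.5 → best response Bridge.
Mutual best responses: (Highway, Highway); (Bridge, Avenue); (Tunnel, Bridge).

(Highway, Highway) and (Bridge, Avenue) and (Tunnel, Bridge)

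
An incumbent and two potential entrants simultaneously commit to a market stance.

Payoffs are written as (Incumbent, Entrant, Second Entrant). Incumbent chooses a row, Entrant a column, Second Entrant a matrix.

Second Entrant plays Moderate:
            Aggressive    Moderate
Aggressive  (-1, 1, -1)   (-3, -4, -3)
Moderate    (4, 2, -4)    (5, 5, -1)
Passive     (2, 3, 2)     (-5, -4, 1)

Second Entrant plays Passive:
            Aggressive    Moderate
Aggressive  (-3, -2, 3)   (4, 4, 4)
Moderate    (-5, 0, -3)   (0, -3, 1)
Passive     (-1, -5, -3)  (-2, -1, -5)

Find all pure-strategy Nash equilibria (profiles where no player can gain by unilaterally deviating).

The unique pure-strategy Nash equilibrium is (Aggressive, Moderate, Passive).

For each player, find the best response to each opponent profile; mutual best responses are the pure NE.
Incumbent against (Aggressive, Moderate): payoffs -1, 4, 2 → best response Moderate.
Incumbent against (Aggressive, Passive): payoffs -3, -5, -1 → best response Passive.
Incumbent against (Moderate, Moderate): payoffs -3, 5, -5 → best response Moderate.
Incumbent against (Moderate, Passive): payoffs 4, 0, -2 → best response Aggressive.
Entrant against (Aggressive, Moderate): payoffs 1, -4 → best response Aggressive.
Entrant against (Aggressive, Passive): payoffs -2, 4 → best response Moderate.
Entrant against (Moderate, Moderate): payoffs 2, 5 → best response Moderate.
Entrant against (Moderate, Passive): payoffs 0, -3 → best response Aggressive.
Entrant against (Passive, Moderate): payoffs 3, -4 → best response Aggressive.
Entrant against (Passive, Passive): payoffs -5, -1 → best response Moderate.
Second Entrant against (Aggressive, Aggressive): payoffs -1, 3 → best response Passive.
Second Entrant against (Aggressive, Moderate): payoffs -3, 4 → best response Passive.
Second Entrant against (Moderate, Aggressive): payoffs -4, -3 → best response Passive.
Second Entrant against (Moderate, Moderate): payoffs -1, 1 → best response Passive.
Second Entrant against (Passive, Aggressive): payoffs 2, -3 → best response Moderate.
Second Entrant against (Passive, Moderate): payoffs 1, -5 → best response Moderate.
Mutual best responses: (Aggressive, Moderate, Passive).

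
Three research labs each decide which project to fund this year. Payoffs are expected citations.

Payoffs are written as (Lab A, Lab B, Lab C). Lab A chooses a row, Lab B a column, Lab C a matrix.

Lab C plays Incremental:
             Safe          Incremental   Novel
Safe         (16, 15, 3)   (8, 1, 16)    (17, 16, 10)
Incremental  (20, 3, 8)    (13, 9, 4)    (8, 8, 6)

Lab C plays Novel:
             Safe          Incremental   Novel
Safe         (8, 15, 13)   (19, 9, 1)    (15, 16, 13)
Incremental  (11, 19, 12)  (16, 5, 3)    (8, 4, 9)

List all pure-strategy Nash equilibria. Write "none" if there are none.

Pure-strategy Nash equilibria: (Safe, Novel, Novel) and (Incremental, Safe, Novel) and (Incremental, Incremental, Incremental)

For each strategy profile, look for a profitable unilateral deviation.
(Safe, Safe, Incremental): Lab A can switch to Incremental (16 → 20). Not NE.
(Safe, Safe, Novel): Lab A can switch to Incremental (8 → 11). Not NE.
(Safe, Incremental, Incremental): Lab A can switch to Incremental (8 → 13). Not NE.
(Safe, Incremental, Novel): Lab B can switch to Safe (9 → 15). Not NE.
(Safe, Novel, Incremental): Lab C can switch to Novel (10 → 13). Not NE.
(Safe, Novel, Novel): Lab A gets 15, best alternative 8; Lab B gets 16, best alternative 15; Lab C gets 13, best alternative 10. No profitable deviation — NE.
(Incremental, Safe, Incremental): Lab B can switch to Incremental (3 → 9). Not NE.
(Incremental, Safe, Novel): Lab A gets 11, best alternative 8; Lab B gets 19, best alternative 5; Lab C gets 12, best alternative 8. No profitable deviation — NE.
(Incremental, Incremental, Incremental): Lab A gets 13, best alternative 8; Lab B gets 9, best alternative 8; Lab C gets 4, best alternative 3. No profitable deviation — NE.
(The remaining 3 profiles each have a profitable deviation by the same check.)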